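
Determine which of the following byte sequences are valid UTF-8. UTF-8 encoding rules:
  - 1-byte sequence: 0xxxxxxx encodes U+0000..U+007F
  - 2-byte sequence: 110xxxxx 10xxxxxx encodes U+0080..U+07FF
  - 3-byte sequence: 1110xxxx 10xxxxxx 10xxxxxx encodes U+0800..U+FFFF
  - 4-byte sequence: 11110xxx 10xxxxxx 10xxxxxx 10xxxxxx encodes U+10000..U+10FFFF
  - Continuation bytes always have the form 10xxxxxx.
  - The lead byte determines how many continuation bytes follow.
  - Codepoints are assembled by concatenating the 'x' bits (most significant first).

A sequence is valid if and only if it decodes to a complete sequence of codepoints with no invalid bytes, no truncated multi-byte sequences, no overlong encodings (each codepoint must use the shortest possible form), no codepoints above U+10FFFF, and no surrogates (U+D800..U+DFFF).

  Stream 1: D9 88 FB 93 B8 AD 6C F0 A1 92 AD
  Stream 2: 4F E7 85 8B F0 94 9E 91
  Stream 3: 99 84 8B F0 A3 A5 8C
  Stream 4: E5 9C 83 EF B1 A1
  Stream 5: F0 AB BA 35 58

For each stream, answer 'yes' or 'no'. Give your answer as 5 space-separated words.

Stream 1: error at byte offset 2. INVALID
Stream 2: decodes cleanly. VALID
Stream 3: error at byte offset 0. INVALID
Stream 4: decodes cleanly. VALID
Stream 5: error at byte offset 3. INVALID

Answer: no yes no yes no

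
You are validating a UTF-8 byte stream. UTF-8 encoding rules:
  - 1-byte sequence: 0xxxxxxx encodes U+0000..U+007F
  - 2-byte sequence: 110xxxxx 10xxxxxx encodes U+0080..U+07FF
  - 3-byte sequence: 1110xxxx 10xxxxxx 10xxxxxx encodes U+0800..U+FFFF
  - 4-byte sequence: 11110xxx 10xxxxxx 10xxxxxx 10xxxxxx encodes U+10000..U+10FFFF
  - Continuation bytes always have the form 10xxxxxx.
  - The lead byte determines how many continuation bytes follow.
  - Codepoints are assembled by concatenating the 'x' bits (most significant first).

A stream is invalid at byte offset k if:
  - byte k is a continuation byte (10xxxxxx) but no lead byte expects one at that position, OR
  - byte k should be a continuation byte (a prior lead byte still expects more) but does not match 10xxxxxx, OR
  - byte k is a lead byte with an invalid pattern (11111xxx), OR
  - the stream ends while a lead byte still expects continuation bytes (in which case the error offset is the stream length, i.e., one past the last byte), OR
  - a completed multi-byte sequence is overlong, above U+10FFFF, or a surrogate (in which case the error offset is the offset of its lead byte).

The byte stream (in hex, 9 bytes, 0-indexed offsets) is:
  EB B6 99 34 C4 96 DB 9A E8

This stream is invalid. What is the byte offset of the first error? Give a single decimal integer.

Byte[0]=EB: 3-byte lead, need 2 cont bytes. acc=0xB
Byte[1]=B6: continuation. acc=(acc<<6)|0x36=0x2F6
Byte[2]=99: continuation. acc=(acc<<6)|0x19=0xBD99
Completed: cp=U+BD99 (starts at byte 0)
Byte[3]=34: 1-byte ASCII. cp=U+0034
Byte[4]=C4: 2-byte lead, need 1 cont bytes. acc=0x4
Byte[5]=96: continuation. acc=(acc<<6)|0x16=0x116
Completed: cp=U+0116 (starts at byte 4)
Byte[6]=DB: 2-byte lead, need 1 cont bytes. acc=0x1B
Byte[7]=9A: continuation. acc=(acc<<6)|0x1A=0x6DA
Completed: cp=U+06DA (starts at byte 6)
Byte[8]=E8: 3-byte lead, need 2 cont bytes. acc=0x8
Byte[9]: stream ended, expected continuation. INVALID

Answer: 9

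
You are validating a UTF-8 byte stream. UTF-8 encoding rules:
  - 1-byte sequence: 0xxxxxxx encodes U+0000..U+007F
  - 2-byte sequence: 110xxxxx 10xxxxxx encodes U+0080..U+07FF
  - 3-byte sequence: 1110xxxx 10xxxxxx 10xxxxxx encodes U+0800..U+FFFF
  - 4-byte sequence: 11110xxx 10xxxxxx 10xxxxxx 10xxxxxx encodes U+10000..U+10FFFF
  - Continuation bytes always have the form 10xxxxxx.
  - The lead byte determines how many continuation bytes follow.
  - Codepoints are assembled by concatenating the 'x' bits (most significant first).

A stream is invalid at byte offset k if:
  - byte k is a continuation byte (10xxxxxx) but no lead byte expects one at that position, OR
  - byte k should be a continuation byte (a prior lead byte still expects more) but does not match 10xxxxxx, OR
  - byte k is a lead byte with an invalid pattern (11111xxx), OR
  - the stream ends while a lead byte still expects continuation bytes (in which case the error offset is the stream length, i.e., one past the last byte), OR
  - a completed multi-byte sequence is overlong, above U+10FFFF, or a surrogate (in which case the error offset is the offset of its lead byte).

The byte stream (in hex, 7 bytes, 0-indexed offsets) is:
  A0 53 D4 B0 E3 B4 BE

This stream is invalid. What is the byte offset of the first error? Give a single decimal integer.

Answer: 0

Derivation:
Byte[0]=A0: INVALID lead byte (not 0xxx/110x/1110/11110)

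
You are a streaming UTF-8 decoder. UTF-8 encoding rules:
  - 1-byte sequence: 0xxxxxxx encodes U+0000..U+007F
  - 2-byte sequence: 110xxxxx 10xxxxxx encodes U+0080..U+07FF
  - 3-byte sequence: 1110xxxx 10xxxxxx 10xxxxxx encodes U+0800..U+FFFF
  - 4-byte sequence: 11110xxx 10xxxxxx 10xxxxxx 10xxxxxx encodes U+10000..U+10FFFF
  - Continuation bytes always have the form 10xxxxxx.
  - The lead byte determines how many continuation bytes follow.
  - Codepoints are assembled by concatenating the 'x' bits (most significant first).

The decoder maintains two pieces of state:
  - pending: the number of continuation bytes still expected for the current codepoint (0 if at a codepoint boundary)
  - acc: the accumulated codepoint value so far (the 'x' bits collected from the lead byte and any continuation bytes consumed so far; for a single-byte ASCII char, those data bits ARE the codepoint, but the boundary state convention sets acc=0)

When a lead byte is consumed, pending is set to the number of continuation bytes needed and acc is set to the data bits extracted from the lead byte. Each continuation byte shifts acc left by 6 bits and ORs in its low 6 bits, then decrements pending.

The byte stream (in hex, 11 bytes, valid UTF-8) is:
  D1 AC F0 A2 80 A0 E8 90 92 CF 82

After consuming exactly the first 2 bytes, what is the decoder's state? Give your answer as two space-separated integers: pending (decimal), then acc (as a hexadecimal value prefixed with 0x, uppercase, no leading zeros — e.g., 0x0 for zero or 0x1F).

Byte[0]=D1: 2-byte lead. pending=1, acc=0x11
Byte[1]=AC: continuation. acc=(acc<<6)|0x2C=0x46C, pending=0

Answer: 0 0x46C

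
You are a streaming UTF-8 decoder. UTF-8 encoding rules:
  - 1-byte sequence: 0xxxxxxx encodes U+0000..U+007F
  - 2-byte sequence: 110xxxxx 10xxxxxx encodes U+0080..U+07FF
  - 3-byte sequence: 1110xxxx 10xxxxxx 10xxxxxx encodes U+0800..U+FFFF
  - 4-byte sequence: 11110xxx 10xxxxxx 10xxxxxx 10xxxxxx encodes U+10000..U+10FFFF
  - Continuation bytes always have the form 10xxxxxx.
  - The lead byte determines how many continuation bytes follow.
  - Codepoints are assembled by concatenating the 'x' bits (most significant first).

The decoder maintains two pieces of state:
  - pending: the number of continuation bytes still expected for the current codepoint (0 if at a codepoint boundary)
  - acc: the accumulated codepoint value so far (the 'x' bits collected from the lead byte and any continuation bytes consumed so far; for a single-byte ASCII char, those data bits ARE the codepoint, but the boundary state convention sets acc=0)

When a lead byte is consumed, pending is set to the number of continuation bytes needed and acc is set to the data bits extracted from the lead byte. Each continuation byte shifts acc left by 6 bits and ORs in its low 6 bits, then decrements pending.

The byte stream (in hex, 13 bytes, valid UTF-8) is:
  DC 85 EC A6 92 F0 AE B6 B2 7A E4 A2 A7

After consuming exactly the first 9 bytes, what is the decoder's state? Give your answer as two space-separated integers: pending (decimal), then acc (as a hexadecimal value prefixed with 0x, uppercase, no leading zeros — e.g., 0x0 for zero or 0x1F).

Byte[0]=DC: 2-byte lead. pending=1, acc=0x1C
Byte[1]=85: continuation. acc=(acc<<6)|0x05=0x705, pending=0
Byte[2]=EC: 3-byte lead. pending=2, acc=0xC
Byte[3]=A6: continuation. acc=(acc<<6)|0x26=0x326, pending=1
Byte[4]=92: continuation. acc=(acc<<6)|0x12=0xC992, pending=0
Byte[5]=F0: 4-byte lead. pending=3, acc=0x0
Byte[6]=AE: continuation. acc=(acc<<6)|0x2E=0x2E, pending=2
Byte[7]=B6: continuation. acc=(acc<<6)|0x36=0xBB6, pending=1
Byte[8]=B2: continuation. acc=(acc<<6)|0x32=0x2EDB2, pending=0

Answer: 0 0x2EDB2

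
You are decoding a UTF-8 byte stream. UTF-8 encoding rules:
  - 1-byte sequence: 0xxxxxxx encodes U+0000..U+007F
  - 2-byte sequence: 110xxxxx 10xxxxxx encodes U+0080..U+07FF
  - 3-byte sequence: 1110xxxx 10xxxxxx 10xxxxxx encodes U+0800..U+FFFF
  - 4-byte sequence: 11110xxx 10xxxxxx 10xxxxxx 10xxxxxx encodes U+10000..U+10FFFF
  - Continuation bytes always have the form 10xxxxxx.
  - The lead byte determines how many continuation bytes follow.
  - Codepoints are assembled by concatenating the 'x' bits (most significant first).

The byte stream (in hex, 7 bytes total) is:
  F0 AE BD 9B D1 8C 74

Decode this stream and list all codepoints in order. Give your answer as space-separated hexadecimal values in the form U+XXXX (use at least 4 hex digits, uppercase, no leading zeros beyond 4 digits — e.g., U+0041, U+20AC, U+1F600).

Answer: U+2EF5B U+044C U+0074

Derivation:
Byte[0]=F0: 4-byte lead, need 3 cont bytes. acc=0x0
Byte[1]=AE: continuation. acc=(acc<<6)|0x2E=0x2E
Byte[2]=BD: continuation. acc=(acc<<6)|0x3D=0xBBD
Byte[3]=9B: continuation. acc=(acc<<6)|0x1B=0x2EF5B
Completed: cp=U+2EF5B (starts at byte 0)
Byte[4]=D1: 2-byte lead, need 1 cont bytes. acc=0x11
Byte[5]=8C: continuation. acc=(acc<<6)|0x0C=0x44C
Completed: cp=U+044C (starts at byte 4)
Byte[6]=74: 1-byte ASCII. cp=U+0074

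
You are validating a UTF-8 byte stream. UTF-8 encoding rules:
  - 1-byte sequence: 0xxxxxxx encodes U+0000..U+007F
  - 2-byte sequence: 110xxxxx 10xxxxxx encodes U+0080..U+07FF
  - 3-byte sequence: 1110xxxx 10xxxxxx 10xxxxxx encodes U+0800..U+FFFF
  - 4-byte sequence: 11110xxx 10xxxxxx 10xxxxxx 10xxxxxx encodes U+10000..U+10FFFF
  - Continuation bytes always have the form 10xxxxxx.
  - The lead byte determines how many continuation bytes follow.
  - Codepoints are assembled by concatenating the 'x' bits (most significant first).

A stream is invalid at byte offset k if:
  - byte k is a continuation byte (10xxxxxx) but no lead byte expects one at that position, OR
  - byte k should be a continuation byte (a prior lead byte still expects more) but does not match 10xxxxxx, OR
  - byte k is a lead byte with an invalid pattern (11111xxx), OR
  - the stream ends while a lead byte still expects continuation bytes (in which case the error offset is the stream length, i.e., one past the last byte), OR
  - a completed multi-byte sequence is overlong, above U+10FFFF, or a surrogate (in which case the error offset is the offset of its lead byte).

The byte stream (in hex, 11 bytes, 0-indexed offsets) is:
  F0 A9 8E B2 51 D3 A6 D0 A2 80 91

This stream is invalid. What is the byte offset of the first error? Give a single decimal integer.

Byte[0]=F0: 4-byte lead, need 3 cont bytes. acc=0x0
Byte[1]=A9: continuation. acc=(acc<<6)|0x29=0x29
Byte[2]=8E: continuation. acc=(acc<<6)|0x0E=0xA4E
Byte[3]=B2: continuation. acc=(acc<<6)|0x32=0x293B2
Completed: cp=U+293B2 (starts at byte 0)
Byte[4]=51: 1-byte ASCII. cp=U+0051
Byte[5]=D3: 2-byte lead, need 1 cont bytes. acc=0x13
Byte[6]=A6: continuation. acc=(acc<<6)|0x26=0x4E6
Completed: cp=U+04E6 (starts at byte 5)
Byte[7]=D0: 2-byte lead, need 1 cont bytes. acc=0x10
Byte[8]=A2: continuation. acc=(acc<<6)|0x22=0x422
Completed: cp=U+0422 (starts at byte 7)
Byte[9]=80: INVALID lead byte (not 0xxx/110x/1110/11110)

Answer: 9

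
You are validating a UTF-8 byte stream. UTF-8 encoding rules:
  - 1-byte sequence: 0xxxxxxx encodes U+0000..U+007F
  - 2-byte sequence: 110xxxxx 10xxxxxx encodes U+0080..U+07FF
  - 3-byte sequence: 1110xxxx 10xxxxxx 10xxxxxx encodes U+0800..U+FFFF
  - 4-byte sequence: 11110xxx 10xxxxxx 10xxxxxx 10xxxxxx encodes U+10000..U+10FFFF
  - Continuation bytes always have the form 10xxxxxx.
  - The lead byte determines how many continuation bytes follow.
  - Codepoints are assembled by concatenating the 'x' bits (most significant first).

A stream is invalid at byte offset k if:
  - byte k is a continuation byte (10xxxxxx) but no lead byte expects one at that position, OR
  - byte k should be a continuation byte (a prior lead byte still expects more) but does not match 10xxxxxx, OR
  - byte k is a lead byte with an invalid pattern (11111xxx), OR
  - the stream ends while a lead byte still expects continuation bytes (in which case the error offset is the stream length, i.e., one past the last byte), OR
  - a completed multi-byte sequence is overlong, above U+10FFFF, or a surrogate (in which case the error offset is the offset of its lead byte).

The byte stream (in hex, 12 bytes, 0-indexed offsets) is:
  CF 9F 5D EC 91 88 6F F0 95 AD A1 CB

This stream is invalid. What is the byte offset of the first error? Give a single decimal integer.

Byte[0]=CF: 2-byte lead, need 1 cont bytes. acc=0xF
Byte[1]=9F: continuation. acc=(acc<<6)|0x1F=0x3DF
Completed: cp=U+03DF (starts at byte 0)
Byte[2]=5D: 1-byte ASCII. cp=U+005D
Byte[3]=EC: 3-byte lead, need 2 cont bytes. acc=0xC
Byte[4]=91: continuation. acc=(acc<<6)|0x11=0x311
Byte[5]=88: continuation. acc=(acc<<6)|0x08=0xC448
Completed: cp=U+C448 (starts at byte 3)
Byte[6]=6F: 1-byte ASCII. cp=U+006F
Byte[7]=F0: 4-byte lead, need 3 cont bytes. acc=0x0
Byte[8]=95: continuation. acc=(acc<<6)|0x15=0x15
Byte[9]=AD: continuation. acc=(acc<<6)|0x2D=0x56D
Byte[10]=A1: continuation. acc=(acc<<6)|0x21=0x15B61
Completed: cp=U+15B61 (starts at byte 7)
Byte[11]=CB: 2-byte lead, need 1 cont bytes. acc=0xB
Byte[12]: stream ended, expected continuation. INVALID

Answer: 12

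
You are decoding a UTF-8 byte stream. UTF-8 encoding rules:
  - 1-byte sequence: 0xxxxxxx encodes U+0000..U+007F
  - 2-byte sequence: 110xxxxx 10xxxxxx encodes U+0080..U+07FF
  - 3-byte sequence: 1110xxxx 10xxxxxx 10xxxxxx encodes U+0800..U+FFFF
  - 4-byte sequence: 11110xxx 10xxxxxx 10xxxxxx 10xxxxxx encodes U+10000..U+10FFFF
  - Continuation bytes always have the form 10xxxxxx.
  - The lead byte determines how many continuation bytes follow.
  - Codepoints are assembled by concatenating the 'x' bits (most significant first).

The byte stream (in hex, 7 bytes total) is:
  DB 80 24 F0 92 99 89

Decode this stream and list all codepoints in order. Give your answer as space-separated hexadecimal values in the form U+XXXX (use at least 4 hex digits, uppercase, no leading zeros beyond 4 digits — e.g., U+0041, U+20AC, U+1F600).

Byte[0]=DB: 2-byte lead, need 1 cont bytes. acc=0x1B
Byte[1]=80: continuation. acc=(acc<<6)|0x00=0x6C0
Completed: cp=U+06C0 (starts at byte 0)
Byte[2]=24: 1-byte ASCII. cp=U+0024
Byte[3]=F0: 4-byte lead, need 3 cont bytes. acc=0x0
Byte[4]=92: continuation. acc=(acc<<6)|0x12=0x12
Byte[5]=99: continuation. acc=(acc<<6)|0x19=0x499
Byte[6]=89: continuation. acc=(acc<<6)|0x09=0x12649
Completed: cp=U+12649 (starts at byte 3)

Answer: U+06C0 U+0024 U+12649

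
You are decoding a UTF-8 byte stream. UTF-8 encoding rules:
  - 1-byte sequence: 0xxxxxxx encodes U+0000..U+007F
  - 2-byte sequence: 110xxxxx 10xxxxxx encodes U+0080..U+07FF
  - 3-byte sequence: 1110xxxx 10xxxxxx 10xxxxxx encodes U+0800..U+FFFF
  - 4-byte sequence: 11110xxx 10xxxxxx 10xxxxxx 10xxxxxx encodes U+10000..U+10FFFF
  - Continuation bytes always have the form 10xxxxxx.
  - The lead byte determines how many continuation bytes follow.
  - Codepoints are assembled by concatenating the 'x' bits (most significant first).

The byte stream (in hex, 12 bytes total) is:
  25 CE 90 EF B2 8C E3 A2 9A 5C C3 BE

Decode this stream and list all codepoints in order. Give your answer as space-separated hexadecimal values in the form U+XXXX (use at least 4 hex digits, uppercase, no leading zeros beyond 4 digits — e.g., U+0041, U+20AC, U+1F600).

Byte[0]=25: 1-byte ASCII. cp=U+0025
Byte[1]=CE: 2-byte lead, need 1 cont bytes. acc=0xE
Byte[2]=90: continuation. acc=(acc<<6)|0x10=0x390
Completed: cp=U+0390 (starts at byte 1)
Byte[3]=EF: 3-byte lead, need 2 cont bytes. acc=0xF
Byte[4]=B2: continuation. acc=(acc<<6)|0x32=0x3F2
Byte[5]=8C: continuation. acc=(acc<<6)|0x0C=0xFC8C
Completed: cp=U+FC8C (starts at byte 3)
Byte[6]=E3: 3-byte lead, need 2 cont bytes. acc=0x3
Byte[7]=A2: continuation. acc=(acc<<6)|0x22=0xE2
Byte[8]=9A: continuation. acc=(acc<<6)|0x1A=0x389A
Completed: cp=U+389A (starts at byte 6)
Byte[9]=5C: 1-byte ASCII. cp=U+005C
Byte[10]=C3: 2-byte lead, need 1 cont bytes. acc=0x3
Byte[11]=BE: continuation. acc=(acc<<6)|0x3E=0xFE
Completed: cp=U+00FE (starts at byte 10)

Answer: U+0025 U+0390 U+FC8C U+389A U+005C U+00FE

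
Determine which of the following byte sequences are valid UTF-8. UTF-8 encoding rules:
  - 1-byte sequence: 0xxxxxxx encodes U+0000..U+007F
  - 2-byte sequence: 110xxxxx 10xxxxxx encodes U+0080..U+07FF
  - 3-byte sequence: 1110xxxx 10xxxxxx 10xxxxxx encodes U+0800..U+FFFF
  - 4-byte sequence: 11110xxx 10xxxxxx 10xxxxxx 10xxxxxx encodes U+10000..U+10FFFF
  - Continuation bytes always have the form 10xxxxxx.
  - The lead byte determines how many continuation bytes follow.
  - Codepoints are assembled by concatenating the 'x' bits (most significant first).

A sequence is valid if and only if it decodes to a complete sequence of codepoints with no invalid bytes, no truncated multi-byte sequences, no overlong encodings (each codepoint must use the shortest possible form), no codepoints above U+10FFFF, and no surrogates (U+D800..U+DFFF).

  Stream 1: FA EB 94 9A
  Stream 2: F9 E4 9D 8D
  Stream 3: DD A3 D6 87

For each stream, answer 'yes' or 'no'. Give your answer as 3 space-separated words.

Answer: no no yes

Derivation:
Stream 1: error at byte offset 0. INVALID
Stream 2: error at byte offset 0. INVALID
Stream 3: decodes cleanly. VALID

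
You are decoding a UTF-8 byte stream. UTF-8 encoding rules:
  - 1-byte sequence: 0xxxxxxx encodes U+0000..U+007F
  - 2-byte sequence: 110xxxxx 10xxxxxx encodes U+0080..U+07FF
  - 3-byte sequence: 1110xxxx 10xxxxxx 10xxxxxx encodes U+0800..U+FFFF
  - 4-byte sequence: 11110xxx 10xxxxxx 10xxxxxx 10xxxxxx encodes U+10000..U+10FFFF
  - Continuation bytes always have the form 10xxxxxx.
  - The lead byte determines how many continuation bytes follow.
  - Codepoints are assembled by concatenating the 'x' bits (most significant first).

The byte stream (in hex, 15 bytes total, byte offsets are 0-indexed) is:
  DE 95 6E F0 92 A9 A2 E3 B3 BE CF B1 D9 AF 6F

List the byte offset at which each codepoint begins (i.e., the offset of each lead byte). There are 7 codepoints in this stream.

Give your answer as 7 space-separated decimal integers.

Answer: 0 2 3 7 10 12 14

Derivation:
Byte[0]=DE: 2-byte lead, need 1 cont bytes. acc=0x1E
Byte[1]=95: continuation. acc=(acc<<6)|0x15=0x795
Completed: cp=U+0795 (starts at byte 0)
Byte[2]=6E: 1-byte ASCII. cp=U+006E
Byte[3]=F0: 4-byte lead, need 3 cont bytes. acc=0x0
Byte[4]=92: continuation. acc=(acc<<6)|0x12=0x12
Byte[5]=A9: continuation. acc=(acc<<6)|0x29=0x4A9
Byte[6]=A2: continuation. acc=(acc<<6)|0x22=0x12A62
Completed: cp=U+12A62 (starts at byte 3)
Byte[7]=E3: 3-byte lead, need 2 cont bytes. acc=0x3
Byte[8]=B3: continuation. acc=(acc<<6)|0x33=0xF3
Byte[9]=BE: continuation. acc=(acc<<6)|0x3E=0x3CFE
Completed: cp=U+3CFE (starts at byte 7)
Byte[10]=CF: 2-byte lead, need 1 cont bytes. acc=0xF
Byte[11]=B1: continuation. acc=(acc<<6)|0x31=0x3F1
Completed: cp=U+03F1 (starts at byte 10)
Byte[12]=D9: 2-byte lead, need 1 cont bytes. acc=0x19
Byte[13]=AF: continuation. acc=(acc<<6)|0x2F=0x66F
Completed: cp=U+066F (starts at byte 12)
Byte[14]=6F: 1-byte ASCII. cp=U+006F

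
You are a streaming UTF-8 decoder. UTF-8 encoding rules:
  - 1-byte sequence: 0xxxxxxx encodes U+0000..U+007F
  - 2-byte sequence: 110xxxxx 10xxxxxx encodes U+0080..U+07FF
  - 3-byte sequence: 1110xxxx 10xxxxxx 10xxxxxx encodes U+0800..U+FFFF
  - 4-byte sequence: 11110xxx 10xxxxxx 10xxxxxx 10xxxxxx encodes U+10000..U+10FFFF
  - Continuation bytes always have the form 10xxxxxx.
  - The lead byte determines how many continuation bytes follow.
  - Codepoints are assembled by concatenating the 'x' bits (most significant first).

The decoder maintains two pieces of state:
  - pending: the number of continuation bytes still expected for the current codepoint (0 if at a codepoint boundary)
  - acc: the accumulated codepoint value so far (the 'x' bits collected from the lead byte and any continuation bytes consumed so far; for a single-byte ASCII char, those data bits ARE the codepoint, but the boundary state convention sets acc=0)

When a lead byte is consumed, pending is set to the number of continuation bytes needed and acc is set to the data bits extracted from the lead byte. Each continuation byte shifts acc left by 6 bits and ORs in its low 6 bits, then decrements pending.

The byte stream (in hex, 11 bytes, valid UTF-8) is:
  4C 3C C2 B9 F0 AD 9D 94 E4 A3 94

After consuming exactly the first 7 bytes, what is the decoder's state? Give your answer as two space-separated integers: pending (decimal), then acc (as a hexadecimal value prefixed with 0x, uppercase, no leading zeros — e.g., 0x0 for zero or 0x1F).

Byte[0]=4C: 1-byte. pending=0, acc=0x0
Byte[1]=3C: 1-byte. pending=0, acc=0x0
Byte[2]=C2: 2-byte lead. pending=1, acc=0x2
Byte[3]=B9: continuation. acc=(acc<<6)|0x39=0xB9, pending=0
Byte[4]=F0: 4-byte lead. pending=3, acc=0x0
Byte[5]=AD: continuation. acc=(acc<<6)|0x2D=0x2D, pending=2
Byte[6]=9D: continuation. acc=(acc<<6)|0x1D=0xB5D, pending=1

Answer: 1 0xB5D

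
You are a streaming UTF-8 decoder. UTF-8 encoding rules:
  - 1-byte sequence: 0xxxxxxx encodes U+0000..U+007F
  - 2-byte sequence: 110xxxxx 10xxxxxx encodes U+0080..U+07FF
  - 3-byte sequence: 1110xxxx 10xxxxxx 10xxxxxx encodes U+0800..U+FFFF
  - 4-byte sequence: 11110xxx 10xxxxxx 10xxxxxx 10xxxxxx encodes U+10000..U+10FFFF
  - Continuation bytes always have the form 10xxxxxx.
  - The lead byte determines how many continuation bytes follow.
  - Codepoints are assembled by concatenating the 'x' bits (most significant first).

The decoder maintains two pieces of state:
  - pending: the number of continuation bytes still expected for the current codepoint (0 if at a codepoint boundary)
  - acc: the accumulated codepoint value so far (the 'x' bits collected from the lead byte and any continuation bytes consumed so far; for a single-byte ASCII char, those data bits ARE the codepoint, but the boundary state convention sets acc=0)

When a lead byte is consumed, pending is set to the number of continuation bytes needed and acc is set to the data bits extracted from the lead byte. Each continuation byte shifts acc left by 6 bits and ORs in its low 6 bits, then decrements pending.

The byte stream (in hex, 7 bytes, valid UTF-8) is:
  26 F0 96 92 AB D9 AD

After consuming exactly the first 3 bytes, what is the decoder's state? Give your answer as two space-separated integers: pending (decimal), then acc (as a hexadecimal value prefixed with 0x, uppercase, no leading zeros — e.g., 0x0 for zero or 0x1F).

Answer: 2 0x16

Derivation:
Byte[0]=26: 1-byte. pending=0, acc=0x0
Byte[1]=F0: 4-byte lead. pending=3, acc=0x0
Byte[2]=96: continuation. acc=(acc<<6)|0x16=0x16, pending=2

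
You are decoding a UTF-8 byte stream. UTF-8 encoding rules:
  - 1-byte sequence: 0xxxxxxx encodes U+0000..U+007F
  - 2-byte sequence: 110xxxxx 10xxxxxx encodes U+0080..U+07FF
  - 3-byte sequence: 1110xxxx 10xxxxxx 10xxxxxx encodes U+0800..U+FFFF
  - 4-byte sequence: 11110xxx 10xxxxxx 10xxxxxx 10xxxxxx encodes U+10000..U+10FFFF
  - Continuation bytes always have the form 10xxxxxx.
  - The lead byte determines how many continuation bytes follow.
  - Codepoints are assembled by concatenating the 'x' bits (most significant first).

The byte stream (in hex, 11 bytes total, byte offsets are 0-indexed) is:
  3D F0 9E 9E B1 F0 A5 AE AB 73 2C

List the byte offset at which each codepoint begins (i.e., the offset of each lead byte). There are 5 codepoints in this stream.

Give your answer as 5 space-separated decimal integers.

Answer: 0 1 5 9 10

Derivation:
Byte[0]=3D: 1-byte ASCII. cp=U+003D
Byte[1]=F0: 4-byte lead, need 3 cont bytes. acc=0x0
Byte[2]=9E: continuation. acc=(acc<<6)|0x1E=0x1E
Byte[3]=9E: continuation. acc=(acc<<6)|0x1E=0x79E
Byte[4]=B1: continuation. acc=(acc<<6)|0x31=0x1E7B1
Completed: cp=U+1E7B1 (starts at byte 1)
Byte[5]=F0: 4-byte lead, need 3 cont bytes. acc=0x0
Byte[6]=A5: continuation. acc=(acc<<6)|0x25=0x25
Byte[7]=AE: continuation. acc=(acc<<6)|0x2E=0x96E
Byte[8]=AB: continuation. acc=(acc<<6)|0x2B=0x25BAB
Completed: cp=U+25BAB (starts at byte 5)
Byte[9]=73: 1-byte ASCII. cp=U+0073
Byte[10]=2C: 1-byte ASCII. cp=U+002C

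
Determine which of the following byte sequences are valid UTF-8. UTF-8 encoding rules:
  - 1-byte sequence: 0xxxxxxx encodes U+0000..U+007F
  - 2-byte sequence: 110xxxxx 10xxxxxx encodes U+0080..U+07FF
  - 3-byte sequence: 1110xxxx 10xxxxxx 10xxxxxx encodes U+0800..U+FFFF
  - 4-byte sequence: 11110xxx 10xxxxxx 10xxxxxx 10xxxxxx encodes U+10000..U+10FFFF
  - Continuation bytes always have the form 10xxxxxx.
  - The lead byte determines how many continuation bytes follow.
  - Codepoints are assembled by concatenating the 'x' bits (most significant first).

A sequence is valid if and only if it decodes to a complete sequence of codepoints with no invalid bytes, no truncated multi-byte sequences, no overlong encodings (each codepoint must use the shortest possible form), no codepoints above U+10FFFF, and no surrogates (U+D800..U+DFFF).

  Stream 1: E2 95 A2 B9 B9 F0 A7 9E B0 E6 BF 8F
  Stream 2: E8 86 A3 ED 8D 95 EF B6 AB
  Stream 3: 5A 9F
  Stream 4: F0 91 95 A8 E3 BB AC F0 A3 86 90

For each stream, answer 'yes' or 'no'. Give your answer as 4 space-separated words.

Stream 1: error at byte offset 3. INVALID
Stream 2: decodes cleanly. VALID
Stream 3: error at byte offset 1. INVALID
Stream 4: decodes cleanly. VALID

Answer: no yes no yes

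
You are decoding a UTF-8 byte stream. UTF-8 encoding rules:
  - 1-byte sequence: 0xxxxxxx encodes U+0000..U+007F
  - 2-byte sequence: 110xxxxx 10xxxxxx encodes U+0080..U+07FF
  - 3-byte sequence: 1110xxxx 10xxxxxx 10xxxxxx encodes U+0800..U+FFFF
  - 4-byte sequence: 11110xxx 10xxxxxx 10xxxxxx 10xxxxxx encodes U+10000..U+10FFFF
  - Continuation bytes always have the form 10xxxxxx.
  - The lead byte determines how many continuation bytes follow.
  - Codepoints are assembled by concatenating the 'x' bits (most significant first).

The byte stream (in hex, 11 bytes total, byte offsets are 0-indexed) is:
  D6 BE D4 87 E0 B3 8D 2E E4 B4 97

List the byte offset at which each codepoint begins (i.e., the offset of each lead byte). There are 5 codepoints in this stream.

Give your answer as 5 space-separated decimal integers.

Answer: 0 2 4 7 8

Derivation:
Byte[0]=D6: 2-byte lead, need 1 cont bytes. acc=0x16
Byte[1]=BE: continuation. acc=(acc<<6)|0x3E=0x5BE
Completed: cp=U+05BE (starts at byte 0)
Byte[2]=D4: 2-byte lead, need 1 cont bytes. acc=0x14
Byte[3]=87: continuation. acc=(acc<<6)|0x07=0x507
Completed: cp=U+0507 (starts at byte 2)
Byte[4]=E0: 3-byte lead, need 2 cont bytes. acc=0x0
Byte[5]=B3: continuation. acc=(acc<<6)|0x33=0x33
Byte[6]=8D: continuation. acc=(acc<<6)|0x0D=0xCCD
Completed: cp=U+0CCD (starts at byte 4)
Byte[7]=2E: 1-byte ASCII. cp=U+002E
Byte[8]=E4: 3-byte lead, need 2 cont bytes. acc=0x4
Byte[9]=B4: continuation. acc=(acc<<6)|0x34=0x134
Byte[10]=97: continuation. acc=(acc<<6)|0x17=0x4D17
Completed: cp=U+4D17 (starts at byte 8)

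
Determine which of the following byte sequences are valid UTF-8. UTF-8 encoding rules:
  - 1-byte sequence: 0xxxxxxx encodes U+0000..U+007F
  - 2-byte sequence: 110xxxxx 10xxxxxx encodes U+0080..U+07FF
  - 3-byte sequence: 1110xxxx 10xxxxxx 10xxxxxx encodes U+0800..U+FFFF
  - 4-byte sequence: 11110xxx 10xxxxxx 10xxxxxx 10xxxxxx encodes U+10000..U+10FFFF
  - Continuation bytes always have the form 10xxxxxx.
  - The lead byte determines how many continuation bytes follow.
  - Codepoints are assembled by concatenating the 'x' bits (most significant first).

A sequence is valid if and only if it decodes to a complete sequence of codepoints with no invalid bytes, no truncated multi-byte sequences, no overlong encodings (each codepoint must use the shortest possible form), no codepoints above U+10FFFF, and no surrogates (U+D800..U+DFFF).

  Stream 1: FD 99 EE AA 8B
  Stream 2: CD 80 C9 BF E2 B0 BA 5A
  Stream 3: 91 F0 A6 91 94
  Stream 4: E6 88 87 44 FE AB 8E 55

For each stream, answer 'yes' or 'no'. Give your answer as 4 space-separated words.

Answer: no yes no no

Derivation:
Stream 1: error at byte offset 0. INVALID
Stream 2: decodes cleanly. VALID
Stream 3: error at byte offset 0. INVALID
Stream 4: error at byte offset 4. INVALID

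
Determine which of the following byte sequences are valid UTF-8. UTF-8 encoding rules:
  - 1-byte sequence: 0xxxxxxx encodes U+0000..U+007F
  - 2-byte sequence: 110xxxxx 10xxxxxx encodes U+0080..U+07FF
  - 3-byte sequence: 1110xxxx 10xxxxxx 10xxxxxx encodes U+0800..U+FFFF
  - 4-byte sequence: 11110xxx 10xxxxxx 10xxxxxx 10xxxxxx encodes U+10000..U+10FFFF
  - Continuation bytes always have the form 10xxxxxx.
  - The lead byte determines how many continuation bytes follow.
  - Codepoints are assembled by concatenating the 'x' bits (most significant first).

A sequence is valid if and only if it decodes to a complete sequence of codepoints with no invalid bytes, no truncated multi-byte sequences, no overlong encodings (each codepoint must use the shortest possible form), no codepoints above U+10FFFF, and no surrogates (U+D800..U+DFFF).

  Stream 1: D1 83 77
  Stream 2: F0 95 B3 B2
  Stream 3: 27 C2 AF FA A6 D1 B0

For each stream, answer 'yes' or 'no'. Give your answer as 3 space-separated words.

Stream 1: decodes cleanly. VALID
Stream 2: decodes cleanly. VALID
Stream 3: error at byte offset 3. INVALID

Answer: yes yes no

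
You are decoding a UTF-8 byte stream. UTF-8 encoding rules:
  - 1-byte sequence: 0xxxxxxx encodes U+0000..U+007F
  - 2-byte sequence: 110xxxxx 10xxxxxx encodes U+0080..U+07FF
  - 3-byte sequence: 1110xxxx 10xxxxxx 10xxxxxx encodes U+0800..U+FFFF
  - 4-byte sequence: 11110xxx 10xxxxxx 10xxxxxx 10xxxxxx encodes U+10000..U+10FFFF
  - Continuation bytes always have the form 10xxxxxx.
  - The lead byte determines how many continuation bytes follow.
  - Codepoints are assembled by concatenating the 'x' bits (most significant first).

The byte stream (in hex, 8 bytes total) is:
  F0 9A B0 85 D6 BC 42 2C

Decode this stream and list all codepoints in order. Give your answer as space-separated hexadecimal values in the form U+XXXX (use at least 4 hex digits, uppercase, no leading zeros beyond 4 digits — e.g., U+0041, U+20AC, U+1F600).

Byte[0]=F0: 4-byte lead, need 3 cont bytes. acc=0x0
Byte[1]=9A: continuation. acc=(acc<<6)|0x1A=0x1A
Byte[2]=B0: continuation. acc=(acc<<6)|0x30=0x6B0
Byte[3]=85: continuation. acc=(acc<<6)|0x05=0x1AC05
Completed: cp=U+1AC05 (starts at byte 0)
Byte[4]=D6: 2-byte lead, need 1 cont bytes. acc=0x16
Byte[5]=BC: continuation. acc=(acc<<6)|0x3C=0x5BC
Completed: cp=U+05BC (starts at byte 4)
Byte[6]=42: 1-byte ASCII. cp=U+0042
Byte[7]=2C: 1-byte ASCII. cp=U+002C

Answer: U+1AC05 U+05BC U+0042 U+002C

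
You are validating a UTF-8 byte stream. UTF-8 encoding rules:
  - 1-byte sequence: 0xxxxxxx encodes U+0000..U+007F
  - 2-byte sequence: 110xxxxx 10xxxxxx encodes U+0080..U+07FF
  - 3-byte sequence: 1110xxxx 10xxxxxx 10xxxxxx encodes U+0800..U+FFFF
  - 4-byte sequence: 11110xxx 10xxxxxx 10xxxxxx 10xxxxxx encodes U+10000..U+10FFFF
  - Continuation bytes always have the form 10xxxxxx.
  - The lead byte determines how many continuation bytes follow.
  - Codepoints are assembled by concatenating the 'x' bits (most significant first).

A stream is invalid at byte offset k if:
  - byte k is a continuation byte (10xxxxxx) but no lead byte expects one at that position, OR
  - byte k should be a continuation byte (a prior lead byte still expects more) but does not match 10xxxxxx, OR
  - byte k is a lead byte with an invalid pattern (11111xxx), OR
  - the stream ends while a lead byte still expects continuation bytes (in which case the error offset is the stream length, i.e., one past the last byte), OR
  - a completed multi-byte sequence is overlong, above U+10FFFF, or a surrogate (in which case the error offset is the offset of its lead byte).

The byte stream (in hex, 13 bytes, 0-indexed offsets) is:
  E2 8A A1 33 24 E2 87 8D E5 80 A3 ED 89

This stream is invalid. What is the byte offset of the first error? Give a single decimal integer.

Byte[0]=E2: 3-byte lead, need 2 cont bytes. acc=0x2
Byte[1]=8A: continuation. acc=(acc<<6)|0x0A=0x8A
Byte[2]=A1: continuation. acc=(acc<<6)|0x21=0x22A1
Completed: cp=U+22A1 (starts at byte 0)
Byte[3]=33: 1-byte ASCII. cp=U+0033
Byte[4]=24: 1-byte ASCII. cp=U+0024
Byte[5]=E2: 3-byte lead, need 2 cont bytes. acc=0x2
Byte[6]=87: continuation. acc=(acc<<6)|0x07=0x87
Byte[7]=8D: continuation. acc=(acc<<6)|0x0D=0x21CD
Completed: cp=U+21CD (starts at byte 5)
Byte[8]=E5: 3-byte lead, need 2 cont bytes. acc=0x5
Byte[9]=80: continuation. acc=(acc<<6)|0x00=0x140
Byte[10]=A3: continuation. acc=(acc<<6)|0x23=0x5023
Completed: cp=U+5023 (starts at byte 8)
Byte[11]=ED: 3-byte lead, need 2 cont bytes. acc=0xD
Byte[12]=89: continuation. acc=(acc<<6)|0x09=0x349
Byte[13]: stream ended, expected continuation. INVALID

Answer: 13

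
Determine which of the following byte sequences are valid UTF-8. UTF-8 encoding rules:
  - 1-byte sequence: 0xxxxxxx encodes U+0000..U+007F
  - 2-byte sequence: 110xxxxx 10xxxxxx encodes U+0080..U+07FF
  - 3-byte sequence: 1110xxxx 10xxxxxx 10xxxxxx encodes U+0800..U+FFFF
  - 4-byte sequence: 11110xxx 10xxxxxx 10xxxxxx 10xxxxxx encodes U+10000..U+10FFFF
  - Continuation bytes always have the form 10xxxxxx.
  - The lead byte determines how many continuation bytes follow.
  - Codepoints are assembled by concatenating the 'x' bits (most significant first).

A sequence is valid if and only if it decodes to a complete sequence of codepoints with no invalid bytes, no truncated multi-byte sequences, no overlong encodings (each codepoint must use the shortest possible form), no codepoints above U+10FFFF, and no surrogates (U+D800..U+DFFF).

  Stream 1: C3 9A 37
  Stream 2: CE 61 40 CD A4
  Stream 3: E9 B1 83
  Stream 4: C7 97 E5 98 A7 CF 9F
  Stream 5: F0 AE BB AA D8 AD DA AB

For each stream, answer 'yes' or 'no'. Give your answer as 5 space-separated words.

Stream 1: decodes cleanly. VALID
Stream 2: error at byte offset 1. INVALID
Stream 3: decodes cleanly. VALID
Stream 4: decodes cleanly. VALID
Stream 5: decodes cleanly. VALID

Answer: yes no yes yes yes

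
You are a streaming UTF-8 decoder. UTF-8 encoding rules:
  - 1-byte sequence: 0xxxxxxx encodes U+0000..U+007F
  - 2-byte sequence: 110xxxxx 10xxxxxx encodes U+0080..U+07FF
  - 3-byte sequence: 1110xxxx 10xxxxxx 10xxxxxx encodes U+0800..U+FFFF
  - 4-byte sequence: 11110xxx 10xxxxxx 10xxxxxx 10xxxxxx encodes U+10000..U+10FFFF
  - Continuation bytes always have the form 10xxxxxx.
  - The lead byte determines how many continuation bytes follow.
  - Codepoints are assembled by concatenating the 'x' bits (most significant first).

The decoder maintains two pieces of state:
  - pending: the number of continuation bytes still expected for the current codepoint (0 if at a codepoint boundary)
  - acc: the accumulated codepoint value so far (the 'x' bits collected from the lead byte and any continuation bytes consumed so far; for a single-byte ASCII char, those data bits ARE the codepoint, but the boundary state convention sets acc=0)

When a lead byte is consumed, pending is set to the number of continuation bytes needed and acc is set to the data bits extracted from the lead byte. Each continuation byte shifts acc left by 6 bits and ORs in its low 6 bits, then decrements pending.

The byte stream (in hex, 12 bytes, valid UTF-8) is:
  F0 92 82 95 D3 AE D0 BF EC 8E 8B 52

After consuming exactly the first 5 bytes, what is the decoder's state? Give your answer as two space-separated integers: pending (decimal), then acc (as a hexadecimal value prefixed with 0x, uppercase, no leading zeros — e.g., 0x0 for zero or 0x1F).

Answer: 1 0x13

Derivation:
Byte[0]=F0: 4-byte lead. pending=3, acc=0x0
Byte[1]=92: continuation. acc=(acc<<6)|0x12=0x12, pending=2
Byte[2]=82: continuation. acc=(acc<<6)|0x02=0x482, pending=1
Byte[3]=95: continuation. acc=(acc<<6)|0x15=0x12095, pending=0
Byte[4]=D3: 2-byte lead. pending=1, acc=0x13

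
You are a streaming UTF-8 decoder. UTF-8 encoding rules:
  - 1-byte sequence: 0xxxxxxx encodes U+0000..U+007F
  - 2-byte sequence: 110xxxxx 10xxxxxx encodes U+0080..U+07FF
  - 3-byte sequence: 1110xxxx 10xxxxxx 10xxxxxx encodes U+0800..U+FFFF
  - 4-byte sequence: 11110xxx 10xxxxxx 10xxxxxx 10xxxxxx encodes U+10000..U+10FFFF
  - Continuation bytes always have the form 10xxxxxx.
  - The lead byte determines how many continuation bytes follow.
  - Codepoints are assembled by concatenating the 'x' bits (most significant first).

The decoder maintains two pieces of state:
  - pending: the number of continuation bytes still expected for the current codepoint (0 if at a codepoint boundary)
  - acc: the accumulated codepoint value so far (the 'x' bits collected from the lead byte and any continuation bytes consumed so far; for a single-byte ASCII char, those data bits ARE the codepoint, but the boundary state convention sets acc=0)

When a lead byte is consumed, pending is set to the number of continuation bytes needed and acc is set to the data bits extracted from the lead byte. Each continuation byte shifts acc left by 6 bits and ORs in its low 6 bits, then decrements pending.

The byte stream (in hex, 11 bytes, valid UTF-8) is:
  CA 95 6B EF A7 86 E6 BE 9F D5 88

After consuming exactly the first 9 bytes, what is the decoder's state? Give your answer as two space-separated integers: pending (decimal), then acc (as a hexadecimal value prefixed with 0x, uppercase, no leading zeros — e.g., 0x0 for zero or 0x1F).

Answer: 0 0x6F9F

Derivation:
Byte[0]=CA: 2-byte lead. pending=1, acc=0xA
Byte[1]=95: continuation. acc=(acc<<6)|0x15=0x295, pending=0
Byte[2]=6B: 1-byte. pending=0, acc=0x0
Byte[3]=EF: 3-byte lead. pending=2, acc=0xF
Byte[4]=A7: continuation. acc=(acc<<6)|0x27=0x3E7, pending=1
Byte[5]=86: continuation. acc=(acc<<6)|0x06=0xF9C6, pending=0
Byte[6]=E6: 3-byte lead. pending=2, acc=0x6
Byte[7]=BE: continuation. acc=(acc<<6)|0x3E=0x1BE, pending=1
Byte[8]=9F: continuation. acc=(acc<<6)|0x1F=0x6F9F, pending=0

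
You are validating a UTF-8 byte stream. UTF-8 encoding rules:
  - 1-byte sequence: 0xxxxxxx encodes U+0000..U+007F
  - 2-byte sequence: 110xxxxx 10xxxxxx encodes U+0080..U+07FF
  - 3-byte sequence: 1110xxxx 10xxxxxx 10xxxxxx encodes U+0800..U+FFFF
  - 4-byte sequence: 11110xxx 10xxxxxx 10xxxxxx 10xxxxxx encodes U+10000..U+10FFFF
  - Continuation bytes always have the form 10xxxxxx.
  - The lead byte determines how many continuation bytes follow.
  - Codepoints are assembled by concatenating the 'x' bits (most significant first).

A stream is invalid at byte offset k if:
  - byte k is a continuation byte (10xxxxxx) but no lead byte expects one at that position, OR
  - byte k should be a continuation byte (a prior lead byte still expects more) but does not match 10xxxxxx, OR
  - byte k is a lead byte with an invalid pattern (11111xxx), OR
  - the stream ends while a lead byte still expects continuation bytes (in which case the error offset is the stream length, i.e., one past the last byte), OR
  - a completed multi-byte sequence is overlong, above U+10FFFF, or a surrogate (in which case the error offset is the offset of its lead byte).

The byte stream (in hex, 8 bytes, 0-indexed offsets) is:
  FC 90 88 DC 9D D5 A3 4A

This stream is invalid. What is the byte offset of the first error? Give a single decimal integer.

Answer: 0

Derivation:
Byte[0]=FC: INVALID lead byte (not 0xxx/110x/1110/11110)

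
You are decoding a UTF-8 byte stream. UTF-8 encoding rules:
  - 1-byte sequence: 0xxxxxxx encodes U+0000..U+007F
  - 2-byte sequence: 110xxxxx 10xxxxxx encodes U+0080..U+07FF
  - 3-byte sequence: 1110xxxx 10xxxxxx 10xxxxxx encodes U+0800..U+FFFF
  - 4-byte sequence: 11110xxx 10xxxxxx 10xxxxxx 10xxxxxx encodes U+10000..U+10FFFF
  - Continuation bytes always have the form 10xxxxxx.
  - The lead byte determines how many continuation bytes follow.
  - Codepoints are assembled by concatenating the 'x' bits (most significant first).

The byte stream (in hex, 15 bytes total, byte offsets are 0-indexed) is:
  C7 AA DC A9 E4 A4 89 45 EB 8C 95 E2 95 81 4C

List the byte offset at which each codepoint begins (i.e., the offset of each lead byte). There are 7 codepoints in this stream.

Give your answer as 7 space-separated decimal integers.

Byte[0]=C7: 2-byte lead, need 1 cont bytes. acc=0x7
Byte[1]=AA: continuation. acc=(acc<<6)|0x2A=0x1EA
Completed: cp=U+01EA (starts at byte 0)
Byte[2]=DC: 2-byte lead, need 1 cont bytes. acc=0x1C
Byte[3]=A9: continuation. acc=(acc<<6)|0x29=0x729
Completed: cp=U+0729 (starts at byte 2)
Byte[4]=E4: 3-byte lead, need 2 cont bytes. acc=0x4
Byte[5]=A4: continuation. acc=(acc<<6)|0x24=0x124
Byte[6]=89: continuation. acc=(acc<<6)|0x09=0x4909
Completed: cp=U+4909 (starts at byte 4)
Byte[7]=45: 1-byte ASCII. cp=U+0045
Byte[8]=EB: 3-byte lead, need 2 cont bytes. acc=0xB
Byte[9]=8C: continuation. acc=(acc<<6)|0x0C=0x2CC
Byte[10]=95: continuation. acc=(acc<<6)|0x15=0xB315
Completed: cp=U+B315 (starts at byte 8)
Byte[11]=E2: 3-byte lead, need 2 cont bytes. acc=0x2
Byte[12]=95: continuation. acc=(acc<<6)|0x15=0x95
Byte[13]=81: continuation. acc=(acc<<6)|0x01=0x2541
Completed: cp=U+2541 (starts at byte 11)
Byte[14]=4C: 1-byte ASCII. cp=U+004C

Answer: 0 2 4 7 8 11 14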